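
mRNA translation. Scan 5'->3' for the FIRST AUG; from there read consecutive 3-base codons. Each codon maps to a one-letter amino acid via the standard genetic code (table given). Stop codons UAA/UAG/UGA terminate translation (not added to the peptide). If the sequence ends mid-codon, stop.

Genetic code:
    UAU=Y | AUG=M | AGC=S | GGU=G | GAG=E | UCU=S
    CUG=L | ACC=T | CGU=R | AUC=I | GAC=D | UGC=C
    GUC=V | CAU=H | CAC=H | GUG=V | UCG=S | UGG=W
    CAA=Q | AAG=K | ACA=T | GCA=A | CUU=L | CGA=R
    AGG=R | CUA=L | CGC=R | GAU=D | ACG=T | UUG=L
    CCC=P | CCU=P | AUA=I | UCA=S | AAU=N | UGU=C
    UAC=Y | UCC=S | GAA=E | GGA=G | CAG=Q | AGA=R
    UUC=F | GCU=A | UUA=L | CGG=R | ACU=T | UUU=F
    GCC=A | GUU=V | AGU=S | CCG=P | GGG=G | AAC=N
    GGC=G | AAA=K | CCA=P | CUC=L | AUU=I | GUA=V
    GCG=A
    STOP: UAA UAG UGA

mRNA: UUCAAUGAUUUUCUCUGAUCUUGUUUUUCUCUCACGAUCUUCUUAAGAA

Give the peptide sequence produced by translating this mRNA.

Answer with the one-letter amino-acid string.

Answer: MIFSDLVFLSRSS

Derivation:
start AUG at pos 4
pos 4: AUG -> M; peptide=M
pos 7: AUU -> I; peptide=MI
pos 10: UUC -> F; peptide=MIF
pos 13: UCU -> S; peptide=MIFS
pos 16: GAU -> D; peptide=MIFSD
pos 19: CUU -> L; peptide=MIFSDL
pos 22: GUU -> V; peptide=MIFSDLV
pos 25: UUU -> F; peptide=MIFSDLVF
pos 28: CUC -> L; peptide=MIFSDLVFL
pos 31: UCA -> S; peptide=MIFSDLVFLS
pos 34: CGA -> R; peptide=MIFSDLVFLSR
pos 37: UCU -> S; peptide=MIFSDLVFLSRS
pos 40: UCU -> S; peptide=MIFSDLVFLSRSS
pos 43: UAA -> STOP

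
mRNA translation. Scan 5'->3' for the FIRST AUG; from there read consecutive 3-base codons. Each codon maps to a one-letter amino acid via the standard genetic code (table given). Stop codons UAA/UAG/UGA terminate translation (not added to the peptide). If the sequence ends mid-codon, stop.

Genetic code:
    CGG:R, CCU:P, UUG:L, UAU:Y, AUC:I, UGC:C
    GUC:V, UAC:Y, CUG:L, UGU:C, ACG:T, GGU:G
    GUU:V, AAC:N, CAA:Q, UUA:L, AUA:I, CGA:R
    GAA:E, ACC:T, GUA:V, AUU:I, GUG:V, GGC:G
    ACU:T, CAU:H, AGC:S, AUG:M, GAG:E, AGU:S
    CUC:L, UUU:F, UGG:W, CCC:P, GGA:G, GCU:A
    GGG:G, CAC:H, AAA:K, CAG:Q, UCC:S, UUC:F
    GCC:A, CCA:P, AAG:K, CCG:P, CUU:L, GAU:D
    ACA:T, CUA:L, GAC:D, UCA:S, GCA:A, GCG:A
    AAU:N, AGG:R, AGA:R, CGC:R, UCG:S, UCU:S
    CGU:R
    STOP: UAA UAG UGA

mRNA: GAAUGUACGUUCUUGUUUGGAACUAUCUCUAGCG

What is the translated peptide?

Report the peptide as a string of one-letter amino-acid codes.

start AUG at pos 2
pos 2: AUG -> M; peptide=M
pos 5: UAC -> Y; peptide=MY
pos 8: GUU -> V; peptide=MYV
pos 11: CUU -> L; peptide=MYVL
pos 14: GUU -> V; peptide=MYVLV
pos 17: UGG -> W; peptide=MYVLVW
pos 20: AAC -> N; peptide=MYVLVWN
pos 23: UAU -> Y; peptide=MYVLVWNY
pos 26: CUC -> L; peptide=MYVLVWNYL
pos 29: UAG -> STOP

Answer: MYVLVWNYL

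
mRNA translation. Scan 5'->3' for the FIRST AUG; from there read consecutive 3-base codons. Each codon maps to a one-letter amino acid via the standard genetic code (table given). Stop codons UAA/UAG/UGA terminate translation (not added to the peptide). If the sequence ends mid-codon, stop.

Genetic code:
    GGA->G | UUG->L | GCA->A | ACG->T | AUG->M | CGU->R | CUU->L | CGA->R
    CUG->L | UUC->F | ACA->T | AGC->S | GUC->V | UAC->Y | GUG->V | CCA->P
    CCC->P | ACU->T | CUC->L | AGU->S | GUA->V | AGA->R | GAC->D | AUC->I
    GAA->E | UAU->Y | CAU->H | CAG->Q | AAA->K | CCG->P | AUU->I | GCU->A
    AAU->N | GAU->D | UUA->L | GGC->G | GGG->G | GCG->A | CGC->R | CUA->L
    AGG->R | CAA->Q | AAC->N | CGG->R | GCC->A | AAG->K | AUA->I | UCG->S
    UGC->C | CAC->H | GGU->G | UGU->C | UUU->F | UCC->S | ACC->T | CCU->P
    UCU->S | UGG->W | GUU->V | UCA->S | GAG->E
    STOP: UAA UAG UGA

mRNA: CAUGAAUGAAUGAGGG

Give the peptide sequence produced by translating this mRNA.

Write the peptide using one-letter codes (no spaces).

start AUG at pos 1
pos 1: AUG -> M; peptide=M
pos 4: AAU -> N; peptide=MN
pos 7: GAA -> E; peptide=MNE
pos 10: UGA -> STOP

Answer: MNE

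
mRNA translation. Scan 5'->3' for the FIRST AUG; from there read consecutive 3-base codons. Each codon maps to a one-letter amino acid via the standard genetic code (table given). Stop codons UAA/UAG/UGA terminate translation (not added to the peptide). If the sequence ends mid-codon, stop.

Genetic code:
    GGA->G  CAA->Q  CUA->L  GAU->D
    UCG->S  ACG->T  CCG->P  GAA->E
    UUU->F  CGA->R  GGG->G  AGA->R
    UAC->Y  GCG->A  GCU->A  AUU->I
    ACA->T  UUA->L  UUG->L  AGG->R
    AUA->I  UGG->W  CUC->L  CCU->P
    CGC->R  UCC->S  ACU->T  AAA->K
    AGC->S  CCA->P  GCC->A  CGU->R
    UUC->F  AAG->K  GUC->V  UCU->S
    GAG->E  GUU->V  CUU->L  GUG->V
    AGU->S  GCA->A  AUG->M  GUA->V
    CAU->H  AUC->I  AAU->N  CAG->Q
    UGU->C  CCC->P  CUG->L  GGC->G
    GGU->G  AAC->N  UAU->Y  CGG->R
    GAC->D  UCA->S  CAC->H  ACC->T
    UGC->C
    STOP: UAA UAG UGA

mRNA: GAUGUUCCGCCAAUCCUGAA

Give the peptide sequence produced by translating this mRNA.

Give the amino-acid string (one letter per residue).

Answer: MFRQS

Derivation:
start AUG at pos 1
pos 1: AUG -> M; peptide=M
pos 4: UUC -> F; peptide=MF
pos 7: CGC -> R; peptide=MFR
pos 10: CAA -> Q; peptide=MFRQ
pos 13: UCC -> S; peptide=MFRQS
pos 16: UGA -> STOP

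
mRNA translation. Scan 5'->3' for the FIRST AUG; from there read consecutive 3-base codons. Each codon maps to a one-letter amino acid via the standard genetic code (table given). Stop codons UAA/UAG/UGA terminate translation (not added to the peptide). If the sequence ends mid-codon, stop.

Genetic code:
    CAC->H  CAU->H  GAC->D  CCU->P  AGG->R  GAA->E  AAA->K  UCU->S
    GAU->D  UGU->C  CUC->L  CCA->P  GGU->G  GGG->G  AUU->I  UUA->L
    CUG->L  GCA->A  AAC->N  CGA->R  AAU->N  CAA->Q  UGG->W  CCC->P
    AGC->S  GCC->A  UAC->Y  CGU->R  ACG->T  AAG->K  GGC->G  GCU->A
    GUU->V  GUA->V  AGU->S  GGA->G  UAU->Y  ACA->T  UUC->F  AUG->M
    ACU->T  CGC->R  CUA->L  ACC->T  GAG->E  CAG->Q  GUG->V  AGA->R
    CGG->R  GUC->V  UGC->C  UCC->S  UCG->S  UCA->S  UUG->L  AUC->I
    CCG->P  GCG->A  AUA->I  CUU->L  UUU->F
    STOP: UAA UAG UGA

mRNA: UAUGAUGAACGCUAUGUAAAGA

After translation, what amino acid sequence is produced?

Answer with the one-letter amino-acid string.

start AUG at pos 1
pos 1: AUG -> M; peptide=M
pos 4: AUG -> M; peptide=MM
pos 7: AAC -> N; peptide=MMN
pos 10: GCU -> A; peptide=MMNA
pos 13: AUG -> M; peptide=MMNAM
pos 16: UAA -> STOP

Answer: MMNAM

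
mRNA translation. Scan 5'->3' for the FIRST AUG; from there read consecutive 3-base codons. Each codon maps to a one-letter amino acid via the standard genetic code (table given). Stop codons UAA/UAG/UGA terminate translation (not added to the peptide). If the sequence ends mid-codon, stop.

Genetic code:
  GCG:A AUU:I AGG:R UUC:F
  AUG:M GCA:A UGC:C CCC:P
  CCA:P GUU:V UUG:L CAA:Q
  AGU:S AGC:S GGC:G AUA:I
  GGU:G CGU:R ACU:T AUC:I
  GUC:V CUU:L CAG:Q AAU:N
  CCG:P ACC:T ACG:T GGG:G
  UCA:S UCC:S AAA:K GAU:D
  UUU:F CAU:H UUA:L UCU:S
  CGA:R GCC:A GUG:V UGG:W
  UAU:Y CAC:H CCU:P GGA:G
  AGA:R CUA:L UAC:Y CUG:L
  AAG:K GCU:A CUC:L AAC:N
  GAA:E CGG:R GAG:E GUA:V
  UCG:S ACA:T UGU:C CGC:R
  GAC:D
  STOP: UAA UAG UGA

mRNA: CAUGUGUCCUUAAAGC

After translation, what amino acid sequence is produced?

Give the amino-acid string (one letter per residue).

Answer: MCP

Derivation:
start AUG at pos 1
pos 1: AUG -> M; peptide=M
pos 4: UGU -> C; peptide=MC
pos 7: CCU -> P; peptide=MCP
pos 10: UAA -> STOP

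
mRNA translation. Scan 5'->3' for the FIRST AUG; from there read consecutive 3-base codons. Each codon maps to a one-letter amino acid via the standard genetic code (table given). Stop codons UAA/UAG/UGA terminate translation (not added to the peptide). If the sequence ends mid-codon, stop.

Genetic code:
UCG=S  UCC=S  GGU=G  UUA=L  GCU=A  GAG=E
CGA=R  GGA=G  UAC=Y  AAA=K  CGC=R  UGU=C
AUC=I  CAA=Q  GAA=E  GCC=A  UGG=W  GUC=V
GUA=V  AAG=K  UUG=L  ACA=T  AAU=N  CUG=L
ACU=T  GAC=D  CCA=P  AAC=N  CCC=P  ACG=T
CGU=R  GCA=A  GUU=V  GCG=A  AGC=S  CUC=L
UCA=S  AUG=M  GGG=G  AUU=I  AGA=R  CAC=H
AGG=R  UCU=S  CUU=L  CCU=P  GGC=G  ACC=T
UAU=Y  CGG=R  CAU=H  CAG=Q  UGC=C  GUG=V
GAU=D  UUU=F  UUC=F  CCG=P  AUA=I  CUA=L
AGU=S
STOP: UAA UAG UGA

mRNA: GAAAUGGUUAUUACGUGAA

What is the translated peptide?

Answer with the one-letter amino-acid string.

start AUG at pos 3
pos 3: AUG -> M; peptide=M
pos 6: GUU -> V; peptide=MV
pos 9: AUU -> I; peptide=MVI
pos 12: ACG -> T; peptide=MVIT
pos 15: UGA -> STOP

Answer: MVIT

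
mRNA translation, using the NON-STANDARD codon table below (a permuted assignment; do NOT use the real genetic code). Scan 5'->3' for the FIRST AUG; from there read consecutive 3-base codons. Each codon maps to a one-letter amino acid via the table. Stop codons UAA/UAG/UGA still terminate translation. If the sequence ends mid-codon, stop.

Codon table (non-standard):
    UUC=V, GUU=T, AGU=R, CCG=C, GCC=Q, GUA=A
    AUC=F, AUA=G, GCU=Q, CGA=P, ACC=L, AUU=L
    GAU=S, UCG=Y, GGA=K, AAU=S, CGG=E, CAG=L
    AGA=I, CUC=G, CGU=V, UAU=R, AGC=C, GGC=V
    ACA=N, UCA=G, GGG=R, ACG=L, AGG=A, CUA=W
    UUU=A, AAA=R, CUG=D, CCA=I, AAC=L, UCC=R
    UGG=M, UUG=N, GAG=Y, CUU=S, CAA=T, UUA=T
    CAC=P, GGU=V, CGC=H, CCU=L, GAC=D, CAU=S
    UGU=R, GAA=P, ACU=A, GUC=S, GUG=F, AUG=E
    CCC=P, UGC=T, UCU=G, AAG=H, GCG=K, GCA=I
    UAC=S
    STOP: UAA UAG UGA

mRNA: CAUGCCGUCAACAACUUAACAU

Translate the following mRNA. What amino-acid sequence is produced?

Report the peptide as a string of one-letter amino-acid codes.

start AUG at pos 1
pos 1: AUG -> E; peptide=E
pos 4: CCG -> C; peptide=EC
pos 7: UCA -> G; peptide=ECG
pos 10: ACA -> N; peptide=ECGN
pos 13: ACU -> A; peptide=ECGNA
pos 16: UAA -> STOP

Answer: ECGNA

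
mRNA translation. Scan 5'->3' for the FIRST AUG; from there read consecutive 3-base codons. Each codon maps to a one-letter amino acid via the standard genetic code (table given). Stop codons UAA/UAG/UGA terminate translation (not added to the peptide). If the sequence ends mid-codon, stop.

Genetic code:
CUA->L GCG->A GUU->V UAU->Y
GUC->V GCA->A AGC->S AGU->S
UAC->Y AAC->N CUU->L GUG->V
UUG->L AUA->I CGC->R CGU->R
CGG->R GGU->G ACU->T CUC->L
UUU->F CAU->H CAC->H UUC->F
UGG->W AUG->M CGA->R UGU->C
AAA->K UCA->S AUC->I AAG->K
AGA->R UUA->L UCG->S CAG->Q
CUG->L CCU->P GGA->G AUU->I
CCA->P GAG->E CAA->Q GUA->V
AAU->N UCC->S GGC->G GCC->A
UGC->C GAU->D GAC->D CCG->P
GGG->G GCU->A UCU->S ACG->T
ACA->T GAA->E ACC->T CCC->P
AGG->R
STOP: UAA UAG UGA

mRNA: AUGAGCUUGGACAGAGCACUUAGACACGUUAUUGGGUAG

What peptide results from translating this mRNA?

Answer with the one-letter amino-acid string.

Answer: MSLDRALRHVIG

Derivation:
start AUG at pos 0
pos 0: AUG -> M; peptide=M
pos 3: AGC -> S; peptide=MS
pos 6: UUG -> L; peptide=MSL
pos 9: GAC -> D; peptide=MSLD
pos 12: AGA -> R; peptide=MSLDR
pos 15: GCA -> A; peptide=MSLDRA
pos 18: CUU -> L; peptide=MSLDRAL
pos 21: AGA -> R; peptide=MSLDRALR
pos 24: CAC -> H; peptide=MSLDRALRH
pos 27: GUU -> V; peptide=MSLDRALRHV
pos 30: AUU -> I; peptide=MSLDRALRHVI
pos 33: GGG -> G; peptide=MSLDRALRHVIG
pos 36: UAG -> STOP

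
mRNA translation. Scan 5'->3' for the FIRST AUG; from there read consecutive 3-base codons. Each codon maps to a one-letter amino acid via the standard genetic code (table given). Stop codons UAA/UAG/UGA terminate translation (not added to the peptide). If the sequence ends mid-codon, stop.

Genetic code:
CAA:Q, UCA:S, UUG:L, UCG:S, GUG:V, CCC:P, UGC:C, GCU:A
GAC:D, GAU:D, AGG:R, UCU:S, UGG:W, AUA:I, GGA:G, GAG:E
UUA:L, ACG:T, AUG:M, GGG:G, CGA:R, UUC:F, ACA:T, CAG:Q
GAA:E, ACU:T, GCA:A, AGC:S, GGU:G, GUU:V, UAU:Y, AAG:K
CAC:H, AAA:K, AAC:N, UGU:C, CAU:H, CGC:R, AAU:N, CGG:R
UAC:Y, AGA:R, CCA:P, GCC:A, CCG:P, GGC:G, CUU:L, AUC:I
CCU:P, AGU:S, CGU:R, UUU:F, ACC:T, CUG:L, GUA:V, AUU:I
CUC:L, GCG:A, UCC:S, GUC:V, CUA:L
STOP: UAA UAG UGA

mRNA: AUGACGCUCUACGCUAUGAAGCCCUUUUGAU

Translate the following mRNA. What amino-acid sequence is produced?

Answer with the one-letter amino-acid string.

Answer: MTLYAMKPF

Derivation:
start AUG at pos 0
pos 0: AUG -> M; peptide=M
pos 3: ACG -> T; peptide=MT
pos 6: CUC -> L; peptide=MTL
pos 9: UAC -> Y; peptide=MTLY
pos 12: GCU -> A; peptide=MTLYA
pos 15: AUG -> M; peptide=MTLYAM
pos 18: AAG -> K; peptide=MTLYAMK
pos 21: CCC -> P; peptide=MTLYAMKP
pos 24: UUU -> F; peptide=MTLYAMKPF
pos 27: UGA -> STOP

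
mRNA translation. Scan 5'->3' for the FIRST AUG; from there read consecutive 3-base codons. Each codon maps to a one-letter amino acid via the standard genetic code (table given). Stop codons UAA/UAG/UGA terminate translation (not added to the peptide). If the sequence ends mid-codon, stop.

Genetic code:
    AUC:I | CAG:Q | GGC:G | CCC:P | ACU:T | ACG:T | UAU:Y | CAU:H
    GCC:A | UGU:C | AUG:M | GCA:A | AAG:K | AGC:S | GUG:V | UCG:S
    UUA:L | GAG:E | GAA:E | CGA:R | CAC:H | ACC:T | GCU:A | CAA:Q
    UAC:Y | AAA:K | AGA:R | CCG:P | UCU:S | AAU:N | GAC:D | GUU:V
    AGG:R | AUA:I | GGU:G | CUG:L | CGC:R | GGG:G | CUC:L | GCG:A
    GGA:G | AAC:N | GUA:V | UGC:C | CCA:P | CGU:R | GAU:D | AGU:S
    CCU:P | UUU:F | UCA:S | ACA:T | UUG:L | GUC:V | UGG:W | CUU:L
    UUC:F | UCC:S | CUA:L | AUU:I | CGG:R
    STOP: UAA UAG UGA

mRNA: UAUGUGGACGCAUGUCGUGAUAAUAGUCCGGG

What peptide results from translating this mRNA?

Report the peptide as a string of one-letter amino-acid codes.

start AUG at pos 1
pos 1: AUG -> M; peptide=M
pos 4: UGG -> W; peptide=MW
pos 7: ACG -> T; peptide=MWT
pos 10: CAU -> H; peptide=MWTH
pos 13: GUC -> V; peptide=MWTHV
pos 16: GUG -> V; peptide=MWTHVV
pos 19: AUA -> I; peptide=MWTHVVI
pos 22: AUA -> I; peptide=MWTHVVII
pos 25: GUC -> V; peptide=MWTHVVIIV
pos 28: CGG -> R; peptide=MWTHVVIIVR
pos 31: only 1 nt remain (<3), stop (end of mRNA)

Answer: MWTHVVIIVR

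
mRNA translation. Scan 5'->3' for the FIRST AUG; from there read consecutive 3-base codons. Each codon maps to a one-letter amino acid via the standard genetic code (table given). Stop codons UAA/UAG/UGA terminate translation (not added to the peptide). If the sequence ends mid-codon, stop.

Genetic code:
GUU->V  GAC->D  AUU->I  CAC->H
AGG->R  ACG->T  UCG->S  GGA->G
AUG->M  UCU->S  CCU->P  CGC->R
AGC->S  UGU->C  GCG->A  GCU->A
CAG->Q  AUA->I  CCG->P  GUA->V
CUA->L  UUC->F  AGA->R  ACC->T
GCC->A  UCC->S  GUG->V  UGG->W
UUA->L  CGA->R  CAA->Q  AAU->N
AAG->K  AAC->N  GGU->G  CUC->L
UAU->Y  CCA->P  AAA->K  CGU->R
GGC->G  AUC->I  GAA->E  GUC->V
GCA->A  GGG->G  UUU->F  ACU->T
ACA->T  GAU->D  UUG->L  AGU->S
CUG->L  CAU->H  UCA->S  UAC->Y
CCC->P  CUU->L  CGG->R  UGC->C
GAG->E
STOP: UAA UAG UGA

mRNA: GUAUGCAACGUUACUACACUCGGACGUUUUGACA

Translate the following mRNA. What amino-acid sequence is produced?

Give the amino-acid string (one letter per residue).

start AUG at pos 2
pos 2: AUG -> M; peptide=M
pos 5: CAA -> Q; peptide=MQ
pos 8: CGU -> R; peptide=MQR
pos 11: UAC -> Y; peptide=MQRY
pos 14: UAC -> Y; peptide=MQRYY
pos 17: ACU -> T; peptide=MQRYYT
pos 20: CGG -> R; peptide=MQRYYTR
pos 23: ACG -> T; peptide=MQRYYTRT
pos 26: UUU -> F; peptide=MQRYYTRTF
pos 29: UGA -> STOP

Answer: MQRYYTRTF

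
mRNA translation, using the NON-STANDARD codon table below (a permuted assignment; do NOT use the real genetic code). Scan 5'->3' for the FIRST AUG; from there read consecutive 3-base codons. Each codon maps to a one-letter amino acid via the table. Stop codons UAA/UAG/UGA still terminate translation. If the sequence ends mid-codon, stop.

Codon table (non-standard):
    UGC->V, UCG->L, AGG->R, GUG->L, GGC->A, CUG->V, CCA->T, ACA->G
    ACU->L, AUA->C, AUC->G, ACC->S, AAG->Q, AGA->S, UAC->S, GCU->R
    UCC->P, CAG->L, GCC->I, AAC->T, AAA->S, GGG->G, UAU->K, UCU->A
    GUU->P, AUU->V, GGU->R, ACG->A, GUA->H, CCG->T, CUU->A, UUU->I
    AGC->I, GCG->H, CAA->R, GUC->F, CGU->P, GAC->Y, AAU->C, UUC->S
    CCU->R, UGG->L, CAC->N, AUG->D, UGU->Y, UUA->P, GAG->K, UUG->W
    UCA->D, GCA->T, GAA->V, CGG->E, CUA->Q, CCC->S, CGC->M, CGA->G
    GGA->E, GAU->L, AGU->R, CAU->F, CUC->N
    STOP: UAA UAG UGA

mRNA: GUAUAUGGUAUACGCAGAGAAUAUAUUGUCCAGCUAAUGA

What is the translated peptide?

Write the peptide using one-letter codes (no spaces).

start AUG at pos 4
pos 4: AUG -> D; peptide=D
pos 7: GUA -> H; peptide=DH
pos 10: UAC -> S; peptide=DHS
pos 13: GCA -> T; peptide=DHST
pos 16: GAG -> K; peptide=DHSTK
pos 19: AAU -> C; peptide=DHSTKC
pos 22: AUA -> C; peptide=DHSTKCC
pos 25: UUG -> W; peptide=DHSTKCCW
pos 28: UCC -> P; peptide=DHSTKCCWP
pos 31: AGC -> I; peptide=DHSTKCCWPI
pos 34: UAA -> STOP

Answer: DHSTKCCWPI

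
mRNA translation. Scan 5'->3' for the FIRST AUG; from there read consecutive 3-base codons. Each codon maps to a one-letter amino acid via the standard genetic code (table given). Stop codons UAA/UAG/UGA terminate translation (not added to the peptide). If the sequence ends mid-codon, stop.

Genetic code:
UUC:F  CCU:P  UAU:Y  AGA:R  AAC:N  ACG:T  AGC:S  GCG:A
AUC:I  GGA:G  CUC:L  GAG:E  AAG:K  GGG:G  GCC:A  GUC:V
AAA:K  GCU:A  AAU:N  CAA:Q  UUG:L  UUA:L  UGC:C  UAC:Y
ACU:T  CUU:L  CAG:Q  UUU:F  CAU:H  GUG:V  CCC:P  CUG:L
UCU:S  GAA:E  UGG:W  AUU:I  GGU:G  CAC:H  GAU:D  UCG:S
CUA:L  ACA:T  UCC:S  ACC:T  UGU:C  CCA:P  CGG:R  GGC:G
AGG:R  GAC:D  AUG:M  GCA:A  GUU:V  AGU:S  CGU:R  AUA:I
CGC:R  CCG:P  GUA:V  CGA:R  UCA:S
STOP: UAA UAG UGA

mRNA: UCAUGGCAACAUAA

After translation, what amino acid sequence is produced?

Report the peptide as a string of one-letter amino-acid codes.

start AUG at pos 2
pos 2: AUG -> M; peptide=M
pos 5: GCA -> A; peptide=MA
pos 8: ACA -> T; peptide=MAT
pos 11: UAA -> STOP

Answer: MAT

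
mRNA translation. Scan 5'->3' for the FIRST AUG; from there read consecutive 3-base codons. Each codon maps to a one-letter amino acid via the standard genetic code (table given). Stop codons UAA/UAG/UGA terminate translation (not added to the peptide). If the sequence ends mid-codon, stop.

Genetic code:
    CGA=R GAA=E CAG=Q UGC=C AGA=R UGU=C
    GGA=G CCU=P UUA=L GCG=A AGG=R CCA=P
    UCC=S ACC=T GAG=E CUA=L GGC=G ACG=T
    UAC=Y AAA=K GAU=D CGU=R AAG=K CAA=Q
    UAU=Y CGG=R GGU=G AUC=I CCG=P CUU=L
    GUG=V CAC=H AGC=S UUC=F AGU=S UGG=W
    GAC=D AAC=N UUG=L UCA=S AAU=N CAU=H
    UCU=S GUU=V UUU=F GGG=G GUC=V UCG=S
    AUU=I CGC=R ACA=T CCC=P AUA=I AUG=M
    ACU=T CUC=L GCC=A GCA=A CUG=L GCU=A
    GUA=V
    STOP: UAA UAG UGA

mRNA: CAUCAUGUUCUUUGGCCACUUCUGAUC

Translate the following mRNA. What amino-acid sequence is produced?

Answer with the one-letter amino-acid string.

Answer: MFFGHF

Derivation:
start AUG at pos 4
pos 4: AUG -> M; peptide=M
pos 7: UUC -> F; peptide=MF
pos 10: UUU -> F; peptide=MFF
pos 13: GGC -> G; peptide=MFFG
pos 16: CAC -> H; peptide=MFFGH
pos 19: UUC -> F; peptide=MFFGHF
pos 22: UGA -> STOP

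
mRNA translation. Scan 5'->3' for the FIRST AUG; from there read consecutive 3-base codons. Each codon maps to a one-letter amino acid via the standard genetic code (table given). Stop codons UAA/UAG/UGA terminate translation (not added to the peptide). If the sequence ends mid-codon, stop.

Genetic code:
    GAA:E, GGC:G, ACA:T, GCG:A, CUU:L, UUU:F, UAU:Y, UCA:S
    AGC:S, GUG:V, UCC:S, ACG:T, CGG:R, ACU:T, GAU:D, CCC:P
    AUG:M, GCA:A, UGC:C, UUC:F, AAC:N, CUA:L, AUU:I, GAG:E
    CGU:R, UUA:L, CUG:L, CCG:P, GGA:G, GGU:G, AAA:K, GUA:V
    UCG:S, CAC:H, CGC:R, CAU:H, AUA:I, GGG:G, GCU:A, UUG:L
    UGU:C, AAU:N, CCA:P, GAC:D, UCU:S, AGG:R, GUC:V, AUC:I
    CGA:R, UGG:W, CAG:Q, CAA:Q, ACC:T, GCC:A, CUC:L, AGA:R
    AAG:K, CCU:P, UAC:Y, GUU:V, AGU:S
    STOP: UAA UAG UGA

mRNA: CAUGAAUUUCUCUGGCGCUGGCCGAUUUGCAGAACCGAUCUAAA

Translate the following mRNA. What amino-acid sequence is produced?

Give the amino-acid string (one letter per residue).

Answer: MNFSGAGRFAEPI

Derivation:
start AUG at pos 1
pos 1: AUG -> M; peptide=M
pos 4: AAU -> N; peptide=MN
pos 7: UUC -> F; peptide=MNF
pos 10: UCU -> S; peptide=MNFS
pos 13: GGC -> G; peptide=MNFSG
pos 16: GCU -> A; peptide=MNFSGA
pos 19: GGC -> G; peptide=MNFSGAG
pos 22: CGA -> R; peptide=MNFSGAGR
pos 25: UUU -> F; peptide=MNFSGAGRF
pos 28: GCA -> A; peptide=MNFSGAGRFA
pos 31: GAA -> E; peptide=MNFSGAGRFAE
pos 34: CCG -> P; peptide=MNFSGAGRFAEP
pos 37: AUC -> I; peptide=MNFSGAGRFAEPI
pos 40: UAA -> STOP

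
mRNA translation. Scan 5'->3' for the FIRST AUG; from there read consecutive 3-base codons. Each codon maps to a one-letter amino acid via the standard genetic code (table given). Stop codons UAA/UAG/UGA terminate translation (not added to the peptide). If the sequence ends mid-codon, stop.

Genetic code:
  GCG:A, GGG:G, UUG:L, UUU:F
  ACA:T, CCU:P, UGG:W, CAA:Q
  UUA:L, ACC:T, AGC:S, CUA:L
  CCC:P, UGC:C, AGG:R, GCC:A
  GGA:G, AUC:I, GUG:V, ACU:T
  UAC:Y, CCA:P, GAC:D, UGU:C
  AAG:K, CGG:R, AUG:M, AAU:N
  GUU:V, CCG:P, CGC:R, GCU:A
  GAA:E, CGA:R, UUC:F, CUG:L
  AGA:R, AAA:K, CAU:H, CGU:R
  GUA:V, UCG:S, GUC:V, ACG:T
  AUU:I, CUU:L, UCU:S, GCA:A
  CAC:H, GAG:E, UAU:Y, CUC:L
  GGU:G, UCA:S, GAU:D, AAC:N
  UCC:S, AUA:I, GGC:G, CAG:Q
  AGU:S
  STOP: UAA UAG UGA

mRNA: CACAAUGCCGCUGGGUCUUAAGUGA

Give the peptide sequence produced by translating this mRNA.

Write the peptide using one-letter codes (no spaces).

Answer: MPLGLK

Derivation:
start AUG at pos 4
pos 4: AUG -> M; peptide=M
pos 7: CCG -> P; peptide=MP
pos 10: CUG -> L; peptide=MPL
pos 13: GGU -> G; peptide=MPLG
pos 16: CUU -> L; peptide=MPLGL
pos 19: AAG -> K; peptide=MPLGLK
pos 22: UGA -> STOP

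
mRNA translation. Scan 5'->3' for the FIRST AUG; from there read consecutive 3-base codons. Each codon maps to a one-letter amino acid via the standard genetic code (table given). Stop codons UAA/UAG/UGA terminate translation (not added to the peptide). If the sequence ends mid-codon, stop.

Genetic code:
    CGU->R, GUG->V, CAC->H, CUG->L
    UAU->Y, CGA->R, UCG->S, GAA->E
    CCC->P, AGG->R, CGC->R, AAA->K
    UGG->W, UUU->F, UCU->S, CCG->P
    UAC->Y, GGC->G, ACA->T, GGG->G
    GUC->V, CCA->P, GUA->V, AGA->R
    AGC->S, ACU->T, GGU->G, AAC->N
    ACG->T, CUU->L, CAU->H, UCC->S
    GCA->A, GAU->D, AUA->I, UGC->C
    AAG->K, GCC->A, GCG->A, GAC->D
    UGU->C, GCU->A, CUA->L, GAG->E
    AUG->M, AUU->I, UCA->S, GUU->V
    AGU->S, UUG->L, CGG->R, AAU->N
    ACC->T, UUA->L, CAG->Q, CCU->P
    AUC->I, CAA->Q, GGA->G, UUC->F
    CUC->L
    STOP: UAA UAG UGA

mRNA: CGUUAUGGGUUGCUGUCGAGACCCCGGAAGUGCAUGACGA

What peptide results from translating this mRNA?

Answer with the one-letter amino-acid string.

Answer: MGCCRDPGSA

Derivation:
start AUG at pos 4
pos 4: AUG -> M; peptide=M
pos 7: GGU -> G; peptide=MG
pos 10: UGC -> C; peptide=MGC
pos 13: UGU -> C; peptide=MGCC
pos 16: CGA -> R; peptide=MGCCR
pos 19: GAC -> D; peptide=MGCCRD
pos 22: CCC -> P; peptide=MGCCRDP
pos 25: GGA -> G; peptide=MGCCRDPG
pos 28: AGU -> S; peptide=MGCCRDPGS
pos 31: GCA -> A; peptide=MGCCRDPGSA
pos 34: UGA -> STOP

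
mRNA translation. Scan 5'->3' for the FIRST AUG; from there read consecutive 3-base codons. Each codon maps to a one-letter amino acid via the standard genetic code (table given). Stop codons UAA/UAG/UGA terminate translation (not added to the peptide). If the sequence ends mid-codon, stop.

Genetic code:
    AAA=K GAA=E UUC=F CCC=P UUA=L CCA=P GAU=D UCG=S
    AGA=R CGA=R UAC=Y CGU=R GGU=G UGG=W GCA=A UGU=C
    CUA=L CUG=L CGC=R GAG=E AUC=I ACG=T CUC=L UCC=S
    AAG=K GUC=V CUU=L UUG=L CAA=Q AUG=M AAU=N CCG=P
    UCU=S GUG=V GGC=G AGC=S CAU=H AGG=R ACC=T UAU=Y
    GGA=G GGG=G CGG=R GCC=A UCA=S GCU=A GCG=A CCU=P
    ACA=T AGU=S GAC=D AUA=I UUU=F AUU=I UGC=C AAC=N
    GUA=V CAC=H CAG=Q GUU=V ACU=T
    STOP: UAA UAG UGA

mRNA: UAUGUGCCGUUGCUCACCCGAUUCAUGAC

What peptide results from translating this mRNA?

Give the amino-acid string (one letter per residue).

Answer: MCRCSPDS

Derivation:
start AUG at pos 1
pos 1: AUG -> M; peptide=M
pos 4: UGC -> C; peptide=MC
pos 7: CGU -> R; peptide=MCR
pos 10: UGC -> C; peptide=MCRC
pos 13: UCA -> S; peptide=MCRCS
pos 16: CCC -> P; peptide=MCRCSP
pos 19: GAU -> D; peptide=MCRCSPD
pos 22: UCA -> S; peptide=MCRCSPDS
pos 25: UGA -> STOP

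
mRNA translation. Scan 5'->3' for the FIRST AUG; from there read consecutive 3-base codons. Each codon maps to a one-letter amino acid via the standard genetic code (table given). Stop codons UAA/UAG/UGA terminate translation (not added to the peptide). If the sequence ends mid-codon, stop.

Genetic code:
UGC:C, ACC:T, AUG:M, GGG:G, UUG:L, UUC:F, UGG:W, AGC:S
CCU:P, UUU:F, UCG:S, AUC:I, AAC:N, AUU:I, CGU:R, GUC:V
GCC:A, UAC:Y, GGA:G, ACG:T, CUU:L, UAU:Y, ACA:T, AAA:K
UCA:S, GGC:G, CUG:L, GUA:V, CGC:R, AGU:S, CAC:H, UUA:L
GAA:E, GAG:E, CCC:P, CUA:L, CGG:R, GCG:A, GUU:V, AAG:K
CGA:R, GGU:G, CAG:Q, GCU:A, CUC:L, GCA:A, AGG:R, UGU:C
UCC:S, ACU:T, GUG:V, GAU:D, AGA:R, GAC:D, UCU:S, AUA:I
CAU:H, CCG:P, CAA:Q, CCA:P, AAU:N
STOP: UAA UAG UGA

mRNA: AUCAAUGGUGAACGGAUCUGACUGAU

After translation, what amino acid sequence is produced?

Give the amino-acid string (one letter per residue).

start AUG at pos 4
pos 4: AUG -> M; peptide=M
pos 7: GUG -> V; peptide=MV
pos 10: AAC -> N; peptide=MVN
pos 13: GGA -> G; peptide=MVNG
pos 16: UCU -> S; peptide=MVNGS
pos 19: GAC -> D; peptide=MVNGSD
pos 22: UGA -> STOP

Answer: MVNGSD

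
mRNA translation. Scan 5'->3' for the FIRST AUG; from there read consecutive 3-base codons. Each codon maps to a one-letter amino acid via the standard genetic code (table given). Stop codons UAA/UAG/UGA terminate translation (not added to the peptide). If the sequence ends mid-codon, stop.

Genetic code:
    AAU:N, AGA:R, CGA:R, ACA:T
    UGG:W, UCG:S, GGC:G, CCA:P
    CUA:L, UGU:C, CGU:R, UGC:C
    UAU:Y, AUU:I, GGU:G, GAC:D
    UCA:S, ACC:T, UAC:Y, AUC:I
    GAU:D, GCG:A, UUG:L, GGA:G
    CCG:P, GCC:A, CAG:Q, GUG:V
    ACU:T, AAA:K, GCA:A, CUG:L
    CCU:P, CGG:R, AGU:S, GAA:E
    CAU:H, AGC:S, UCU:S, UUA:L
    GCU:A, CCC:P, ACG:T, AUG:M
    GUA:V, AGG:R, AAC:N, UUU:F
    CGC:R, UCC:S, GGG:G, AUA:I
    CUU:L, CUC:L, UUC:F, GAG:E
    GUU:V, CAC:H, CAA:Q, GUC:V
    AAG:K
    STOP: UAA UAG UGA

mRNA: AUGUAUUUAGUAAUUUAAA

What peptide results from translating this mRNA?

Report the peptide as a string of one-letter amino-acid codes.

start AUG at pos 0
pos 0: AUG -> M; peptide=M
pos 3: UAU -> Y; peptide=MY
pos 6: UUA -> L; peptide=MYL
pos 9: GUA -> V; peptide=MYLV
pos 12: AUU -> I; peptide=MYLVI
pos 15: UAA -> STOP

Answer: MYLVI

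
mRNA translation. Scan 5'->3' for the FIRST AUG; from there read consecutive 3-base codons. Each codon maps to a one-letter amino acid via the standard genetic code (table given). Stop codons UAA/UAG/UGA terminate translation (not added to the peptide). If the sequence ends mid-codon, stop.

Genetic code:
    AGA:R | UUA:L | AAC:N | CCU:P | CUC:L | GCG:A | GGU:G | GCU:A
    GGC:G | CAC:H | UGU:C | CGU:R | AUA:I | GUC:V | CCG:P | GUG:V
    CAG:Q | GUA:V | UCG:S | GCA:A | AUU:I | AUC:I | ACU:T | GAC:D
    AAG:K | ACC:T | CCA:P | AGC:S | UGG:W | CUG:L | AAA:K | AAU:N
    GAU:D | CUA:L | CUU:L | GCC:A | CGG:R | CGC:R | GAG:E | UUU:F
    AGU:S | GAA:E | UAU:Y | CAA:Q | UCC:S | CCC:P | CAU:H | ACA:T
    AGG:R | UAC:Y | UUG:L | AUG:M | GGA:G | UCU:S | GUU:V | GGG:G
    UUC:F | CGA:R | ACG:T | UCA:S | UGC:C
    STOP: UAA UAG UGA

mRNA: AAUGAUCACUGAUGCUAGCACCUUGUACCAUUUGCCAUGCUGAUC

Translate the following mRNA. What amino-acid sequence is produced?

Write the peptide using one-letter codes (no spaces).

Answer: MITDASTLYHLPC

Derivation:
start AUG at pos 1
pos 1: AUG -> M; peptide=M
pos 4: AUC -> I; peptide=MI
pos 7: ACU -> T; peptide=MIT
pos 10: GAU -> D; peptide=MITD
pos 13: GCU -> A; peptide=MITDA
pos 16: AGC -> S; peptide=MITDAS
pos 19: ACC -> T; peptide=MITDAST
pos 22: UUG -> L; peptide=MITDASTL
pos 25: UAC -> Y; peptide=MITDASTLY
pos 28: CAU -> H; peptide=MITDASTLYH
pos 31: UUG -> L; peptide=MITDASTLYHL
pos 34: CCA -> P; peptide=MITDASTLYHLP
pos 37: UGC -> C; peptide=MITDASTLYHLPC
pos 40: UGA -> STOP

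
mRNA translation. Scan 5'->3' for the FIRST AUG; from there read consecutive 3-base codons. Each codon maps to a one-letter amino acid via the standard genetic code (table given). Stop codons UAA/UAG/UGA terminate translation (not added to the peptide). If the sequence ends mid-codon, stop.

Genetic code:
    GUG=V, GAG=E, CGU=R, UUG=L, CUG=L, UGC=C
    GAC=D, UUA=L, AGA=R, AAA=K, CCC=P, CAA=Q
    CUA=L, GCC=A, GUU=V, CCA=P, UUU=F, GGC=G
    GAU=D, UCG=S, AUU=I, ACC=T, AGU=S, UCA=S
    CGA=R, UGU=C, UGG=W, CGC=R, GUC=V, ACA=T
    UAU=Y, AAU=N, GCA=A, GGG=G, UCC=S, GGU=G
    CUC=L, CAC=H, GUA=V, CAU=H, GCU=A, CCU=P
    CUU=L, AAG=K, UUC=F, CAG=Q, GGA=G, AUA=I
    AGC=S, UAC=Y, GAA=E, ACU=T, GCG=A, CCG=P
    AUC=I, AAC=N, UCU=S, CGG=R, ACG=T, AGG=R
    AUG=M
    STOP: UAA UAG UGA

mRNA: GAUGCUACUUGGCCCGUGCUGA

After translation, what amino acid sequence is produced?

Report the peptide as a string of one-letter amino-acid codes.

Answer: MLLGPC

Derivation:
start AUG at pos 1
pos 1: AUG -> M; peptide=M
pos 4: CUA -> L; peptide=ML
pos 7: CUU -> L; peptide=MLL
pos 10: GGC -> G; peptide=MLLG
pos 13: CCG -> P; peptide=MLLGP
pos 16: UGC -> C; peptide=MLLGPC
pos 19: UGA -> STOP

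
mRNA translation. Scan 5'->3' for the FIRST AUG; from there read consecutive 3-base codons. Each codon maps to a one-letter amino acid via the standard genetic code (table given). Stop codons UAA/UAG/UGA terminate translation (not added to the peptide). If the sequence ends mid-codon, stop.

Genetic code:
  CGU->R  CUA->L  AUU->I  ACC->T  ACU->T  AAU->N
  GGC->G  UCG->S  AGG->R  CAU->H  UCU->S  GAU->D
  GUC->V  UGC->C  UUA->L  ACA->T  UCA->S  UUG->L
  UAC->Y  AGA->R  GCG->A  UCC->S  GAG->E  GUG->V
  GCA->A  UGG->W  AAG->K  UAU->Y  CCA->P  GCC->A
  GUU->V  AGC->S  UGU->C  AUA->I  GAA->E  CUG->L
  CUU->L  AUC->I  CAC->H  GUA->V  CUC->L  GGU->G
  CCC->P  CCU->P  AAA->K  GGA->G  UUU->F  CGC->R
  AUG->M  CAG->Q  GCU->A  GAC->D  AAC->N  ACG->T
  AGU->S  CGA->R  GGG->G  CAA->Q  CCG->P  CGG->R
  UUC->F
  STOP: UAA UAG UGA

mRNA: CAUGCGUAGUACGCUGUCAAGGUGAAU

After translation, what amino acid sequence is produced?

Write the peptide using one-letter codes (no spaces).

Answer: MRSTLSR

Derivation:
start AUG at pos 1
pos 1: AUG -> M; peptide=M
pos 4: CGU -> R; peptide=MR
pos 7: AGU -> S; peptide=MRS
pos 10: ACG -> T; peptide=MRST
pos 13: CUG -> L; peptide=MRSTL
pos 16: UCA -> S; peptide=MRSTLS
pos 19: AGG -> R; peptide=MRSTLSR
pos 22: UGA -> STOP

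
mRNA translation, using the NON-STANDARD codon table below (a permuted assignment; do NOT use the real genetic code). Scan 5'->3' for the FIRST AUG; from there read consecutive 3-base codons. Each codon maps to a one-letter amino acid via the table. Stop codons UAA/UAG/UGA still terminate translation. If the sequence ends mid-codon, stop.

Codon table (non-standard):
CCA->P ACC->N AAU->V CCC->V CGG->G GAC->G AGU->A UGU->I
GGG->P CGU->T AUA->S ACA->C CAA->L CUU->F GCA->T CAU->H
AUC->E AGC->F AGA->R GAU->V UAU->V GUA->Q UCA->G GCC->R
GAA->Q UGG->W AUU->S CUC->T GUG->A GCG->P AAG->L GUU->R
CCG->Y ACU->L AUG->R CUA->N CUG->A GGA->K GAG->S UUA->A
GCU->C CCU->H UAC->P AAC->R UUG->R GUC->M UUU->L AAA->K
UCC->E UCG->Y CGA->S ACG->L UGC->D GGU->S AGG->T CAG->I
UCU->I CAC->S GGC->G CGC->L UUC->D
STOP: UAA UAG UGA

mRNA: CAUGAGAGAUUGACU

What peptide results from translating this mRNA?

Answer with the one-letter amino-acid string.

start AUG at pos 1
pos 1: AUG -> R; peptide=R
pos 4: AGA -> R; peptide=RR
pos 7: GAU -> V; peptide=RRV
pos 10: UGA -> STOP

Answer: RRV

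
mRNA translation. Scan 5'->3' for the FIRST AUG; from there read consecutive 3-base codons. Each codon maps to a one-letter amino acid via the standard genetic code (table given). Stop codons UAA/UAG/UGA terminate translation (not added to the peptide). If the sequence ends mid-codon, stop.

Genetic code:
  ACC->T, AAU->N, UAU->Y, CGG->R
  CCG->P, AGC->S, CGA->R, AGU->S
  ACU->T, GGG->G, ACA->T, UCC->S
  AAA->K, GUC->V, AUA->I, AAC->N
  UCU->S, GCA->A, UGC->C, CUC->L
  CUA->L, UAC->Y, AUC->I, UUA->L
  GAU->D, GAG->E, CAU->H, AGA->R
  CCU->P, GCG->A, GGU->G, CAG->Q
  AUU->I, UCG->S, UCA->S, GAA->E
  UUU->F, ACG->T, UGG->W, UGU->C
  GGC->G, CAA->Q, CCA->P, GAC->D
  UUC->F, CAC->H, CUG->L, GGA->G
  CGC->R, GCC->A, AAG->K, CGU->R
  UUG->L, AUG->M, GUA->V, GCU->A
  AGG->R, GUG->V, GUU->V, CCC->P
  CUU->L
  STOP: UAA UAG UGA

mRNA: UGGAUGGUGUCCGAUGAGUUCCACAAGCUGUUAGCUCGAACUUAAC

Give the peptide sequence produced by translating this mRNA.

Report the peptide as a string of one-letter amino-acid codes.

start AUG at pos 3
pos 3: AUG -> M; peptide=M
pos 6: GUG -> V; peptide=MV
pos 9: UCC -> S; peptide=MVS
pos 12: GAU -> D; peptide=MVSD
pos 15: GAG -> E; peptide=MVSDE
pos 18: UUC -> F; peptide=MVSDEF
pos 21: CAC -> H; peptide=MVSDEFH
pos 24: AAG -> K; peptide=MVSDEFHK
pos 27: CUG -> L; peptide=MVSDEFHKL
pos 30: UUA -> L; peptide=MVSDEFHKLL
pos 33: GCU -> A; peptide=MVSDEFHKLLA
pos 36: CGA -> R; peptide=MVSDEFHKLLAR
pos 39: ACU -> T; peptide=MVSDEFHKLLART
pos 42: UAA -> STOP

Answer: MVSDEFHKLLART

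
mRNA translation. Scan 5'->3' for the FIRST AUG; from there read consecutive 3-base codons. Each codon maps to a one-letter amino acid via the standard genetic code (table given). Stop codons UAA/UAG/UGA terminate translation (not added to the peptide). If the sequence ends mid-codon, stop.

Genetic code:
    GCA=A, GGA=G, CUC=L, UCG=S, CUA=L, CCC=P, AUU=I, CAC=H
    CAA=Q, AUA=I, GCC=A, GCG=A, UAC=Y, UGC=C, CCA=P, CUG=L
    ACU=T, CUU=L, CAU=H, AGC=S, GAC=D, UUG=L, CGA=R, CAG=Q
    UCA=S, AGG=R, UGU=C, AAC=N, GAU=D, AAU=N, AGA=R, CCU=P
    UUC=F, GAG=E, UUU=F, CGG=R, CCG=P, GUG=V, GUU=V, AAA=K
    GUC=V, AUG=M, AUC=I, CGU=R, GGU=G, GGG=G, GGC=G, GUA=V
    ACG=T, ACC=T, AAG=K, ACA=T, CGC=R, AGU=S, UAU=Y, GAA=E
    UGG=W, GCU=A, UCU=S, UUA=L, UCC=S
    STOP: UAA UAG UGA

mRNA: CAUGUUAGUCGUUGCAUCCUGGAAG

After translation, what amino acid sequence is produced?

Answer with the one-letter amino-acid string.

start AUG at pos 1
pos 1: AUG -> M; peptide=M
pos 4: UUA -> L; peptide=ML
pos 7: GUC -> V; peptide=MLV
pos 10: GUU -> V; peptide=MLVV
pos 13: GCA -> A; peptide=MLVVA
pos 16: UCC -> S; peptide=MLVVAS
pos 19: UGG -> W; peptide=MLVVASW
pos 22: AAG -> K; peptide=MLVVASWK
pos 25: only 0 nt remain (<3), stop (end of mRNA)

Answer: MLVVASWK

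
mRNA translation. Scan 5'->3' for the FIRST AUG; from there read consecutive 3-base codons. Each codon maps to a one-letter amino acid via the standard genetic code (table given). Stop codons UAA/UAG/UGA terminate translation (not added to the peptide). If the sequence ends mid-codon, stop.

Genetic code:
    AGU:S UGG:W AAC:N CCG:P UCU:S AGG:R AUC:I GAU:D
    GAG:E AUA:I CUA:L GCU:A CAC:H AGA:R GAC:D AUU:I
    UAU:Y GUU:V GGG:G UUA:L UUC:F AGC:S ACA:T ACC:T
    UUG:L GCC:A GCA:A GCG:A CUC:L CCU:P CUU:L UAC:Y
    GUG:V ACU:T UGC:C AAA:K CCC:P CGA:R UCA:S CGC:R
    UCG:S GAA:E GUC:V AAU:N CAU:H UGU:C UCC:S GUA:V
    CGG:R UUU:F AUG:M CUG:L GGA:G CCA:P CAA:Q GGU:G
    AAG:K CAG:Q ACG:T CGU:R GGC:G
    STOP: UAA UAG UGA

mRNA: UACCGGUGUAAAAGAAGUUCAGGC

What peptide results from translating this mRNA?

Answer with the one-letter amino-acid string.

no AUG start codon found

Answer: (empty: no AUG start codon)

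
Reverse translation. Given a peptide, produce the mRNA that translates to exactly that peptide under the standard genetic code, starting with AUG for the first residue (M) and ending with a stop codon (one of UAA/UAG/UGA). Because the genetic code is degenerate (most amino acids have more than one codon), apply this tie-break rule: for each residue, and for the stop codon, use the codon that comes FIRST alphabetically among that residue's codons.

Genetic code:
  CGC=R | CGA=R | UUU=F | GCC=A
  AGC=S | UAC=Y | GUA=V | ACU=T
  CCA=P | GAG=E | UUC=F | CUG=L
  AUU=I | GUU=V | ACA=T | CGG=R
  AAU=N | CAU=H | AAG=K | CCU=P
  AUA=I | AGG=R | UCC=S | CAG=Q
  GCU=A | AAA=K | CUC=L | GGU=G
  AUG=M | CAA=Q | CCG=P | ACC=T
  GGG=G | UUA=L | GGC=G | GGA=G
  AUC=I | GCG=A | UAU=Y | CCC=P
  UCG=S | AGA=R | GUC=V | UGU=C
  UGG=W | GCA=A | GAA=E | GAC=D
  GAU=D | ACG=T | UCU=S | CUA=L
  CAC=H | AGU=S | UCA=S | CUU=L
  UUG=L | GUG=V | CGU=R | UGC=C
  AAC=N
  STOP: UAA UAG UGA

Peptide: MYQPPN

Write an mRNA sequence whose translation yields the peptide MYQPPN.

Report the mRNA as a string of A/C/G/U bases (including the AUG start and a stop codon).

residue 1: M -> AUG (start codon)
residue 2: Y codons sorted = UAC,UAU -> pick first = UAC
residue 3: Q codons sorted = CAA,CAG -> pick first = CAA
residue 4: P codons sorted = CCA,CCC,CCG,CCU -> pick first = CCA
residue 5: P codons sorted = CCA,CCC,CCG,CCU -> pick first = CCA
residue 6: N codons sorted = AAC,AAU -> pick first = AAC
terminator: stop codons sorted = UAA,UAG,UGA -> pick first = UAA

Answer: mRNA: AUGUACCAACCACCAAACUAA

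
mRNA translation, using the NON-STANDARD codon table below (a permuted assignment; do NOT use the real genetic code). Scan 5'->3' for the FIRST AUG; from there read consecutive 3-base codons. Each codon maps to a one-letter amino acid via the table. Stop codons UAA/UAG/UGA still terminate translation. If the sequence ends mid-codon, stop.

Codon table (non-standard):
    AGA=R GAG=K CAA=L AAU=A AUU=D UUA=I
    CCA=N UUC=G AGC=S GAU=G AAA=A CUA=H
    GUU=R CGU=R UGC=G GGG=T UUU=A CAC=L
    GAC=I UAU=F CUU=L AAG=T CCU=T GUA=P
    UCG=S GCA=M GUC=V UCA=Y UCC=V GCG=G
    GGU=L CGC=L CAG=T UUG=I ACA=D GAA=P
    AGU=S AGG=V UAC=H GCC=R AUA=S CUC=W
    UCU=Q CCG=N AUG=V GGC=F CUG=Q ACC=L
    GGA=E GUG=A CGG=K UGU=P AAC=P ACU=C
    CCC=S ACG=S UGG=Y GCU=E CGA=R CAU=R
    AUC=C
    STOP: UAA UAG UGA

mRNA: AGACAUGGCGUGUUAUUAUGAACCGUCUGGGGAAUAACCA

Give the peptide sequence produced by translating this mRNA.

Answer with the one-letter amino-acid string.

Answer: VGPFFPNQTP

Derivation:
start AUG at pos 4
pos 4: AUG -> V; peptide=V
pos 7: GCG -> G; peptide=VG
pos 10: UGU -> P; peptide=VGP
pos 13: UAU -> F; peptide=VGPF
pos 16: UAU -> F; peptide=VGPFF
pos 19: GAA -> P; peptide=VGPFFP
pos 22: CCG -> N; peptide=VGPFFPN
pos 25: UCU -> Q; peptide=VGPFFPNQ
pos 28: GGG -> T; peptide=VGPFFPNQT
pos 31: GAA -> P; peptide=VGPFFPNQTP
pos 34: UAA -> STOP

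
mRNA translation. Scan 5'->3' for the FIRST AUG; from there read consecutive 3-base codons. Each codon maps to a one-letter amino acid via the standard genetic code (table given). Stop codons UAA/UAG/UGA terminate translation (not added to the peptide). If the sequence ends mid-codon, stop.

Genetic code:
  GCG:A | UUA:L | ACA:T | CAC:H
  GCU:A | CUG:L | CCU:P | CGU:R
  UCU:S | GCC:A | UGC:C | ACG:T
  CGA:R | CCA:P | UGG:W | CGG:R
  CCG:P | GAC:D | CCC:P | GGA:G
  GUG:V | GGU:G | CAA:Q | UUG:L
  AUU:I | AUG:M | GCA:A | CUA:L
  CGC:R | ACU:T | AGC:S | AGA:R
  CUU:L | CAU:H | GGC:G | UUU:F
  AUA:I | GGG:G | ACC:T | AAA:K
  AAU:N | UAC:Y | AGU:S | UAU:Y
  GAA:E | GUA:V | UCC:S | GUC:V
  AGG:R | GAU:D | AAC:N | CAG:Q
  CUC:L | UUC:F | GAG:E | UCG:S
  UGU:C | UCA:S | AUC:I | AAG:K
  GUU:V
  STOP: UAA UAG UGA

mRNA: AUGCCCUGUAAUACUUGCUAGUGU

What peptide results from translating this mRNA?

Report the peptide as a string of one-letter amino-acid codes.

start AUG at pos 0
pos 0: AUG -> M; peptide=M
pos 3: CCC -> P; peptide=MP
pos 6: UGU -> C; peptide=MPC
pos 9: AAU -> N; peptide=MPCN
pos 12: ACU -> T; peptide=MPCNT
pos 15: UGC -> C; peptide=MPCNTC
pos 18: UAG -> STOP

Answer: MPCNTC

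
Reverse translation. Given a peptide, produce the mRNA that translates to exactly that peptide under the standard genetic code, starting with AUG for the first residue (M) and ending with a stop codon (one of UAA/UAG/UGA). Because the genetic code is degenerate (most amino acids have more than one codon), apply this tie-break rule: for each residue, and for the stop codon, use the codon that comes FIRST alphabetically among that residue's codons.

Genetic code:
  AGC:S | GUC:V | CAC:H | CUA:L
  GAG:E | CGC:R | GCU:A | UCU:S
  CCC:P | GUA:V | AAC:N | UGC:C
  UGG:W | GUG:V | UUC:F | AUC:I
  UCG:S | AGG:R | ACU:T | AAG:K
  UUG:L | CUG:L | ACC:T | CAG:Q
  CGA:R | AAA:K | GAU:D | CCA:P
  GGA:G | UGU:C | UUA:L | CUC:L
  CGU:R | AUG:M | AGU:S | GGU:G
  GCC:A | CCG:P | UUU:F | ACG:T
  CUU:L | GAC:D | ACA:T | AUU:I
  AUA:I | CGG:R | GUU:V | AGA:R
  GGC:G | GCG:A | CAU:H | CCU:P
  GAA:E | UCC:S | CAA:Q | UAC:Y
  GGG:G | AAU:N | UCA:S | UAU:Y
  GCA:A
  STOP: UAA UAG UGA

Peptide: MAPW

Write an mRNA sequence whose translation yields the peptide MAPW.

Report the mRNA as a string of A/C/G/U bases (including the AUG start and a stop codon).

residue 1: M -> AUG (start codon)
residue 2: A codons sorted = GCA,GCC,GCG,GCU -> pick first = GCA
residue 3: P codons sorted = CCA,CCC,CCG,CCU -> pick first = CCA
residue 4: W -> UGG (only codon)
terminator: stop codons sorted = UAA,UAG,UGA -> pick first = UAA

Answer: mRNA: AUGGCACCAUGGUAA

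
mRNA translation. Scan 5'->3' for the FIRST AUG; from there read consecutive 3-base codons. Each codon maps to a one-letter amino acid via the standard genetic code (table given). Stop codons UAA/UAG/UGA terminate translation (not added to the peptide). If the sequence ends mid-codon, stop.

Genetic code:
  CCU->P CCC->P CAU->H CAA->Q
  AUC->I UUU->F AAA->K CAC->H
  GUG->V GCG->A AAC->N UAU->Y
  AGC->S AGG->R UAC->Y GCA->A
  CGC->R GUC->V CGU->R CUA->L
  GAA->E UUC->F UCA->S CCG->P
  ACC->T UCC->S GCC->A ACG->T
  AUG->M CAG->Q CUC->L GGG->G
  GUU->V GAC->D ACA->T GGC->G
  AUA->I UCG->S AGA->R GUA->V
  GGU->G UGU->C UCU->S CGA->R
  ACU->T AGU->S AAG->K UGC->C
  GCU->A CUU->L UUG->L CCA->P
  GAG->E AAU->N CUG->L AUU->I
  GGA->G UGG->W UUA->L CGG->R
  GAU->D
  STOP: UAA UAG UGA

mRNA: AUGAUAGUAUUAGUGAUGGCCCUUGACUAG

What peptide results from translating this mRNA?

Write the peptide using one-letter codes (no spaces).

Answer: MIVLVMALD

Derivation:
start AUG at pos 0
pos 0: AUG -> M; peptide=M
pos 3: AUA -> I; peptide=MI
pos 6: GUA -> V; peptide=MIV
pos 9: UUA -> L; peptide=MIVL
pos 12: GUG -> V; peptide=MIVLV
pos 15: AUG -> M; peptide=MIVLVM
pos 18: GCC -> A; peptide=MIVLVMA
pos 21: CUU -> L; peptide=MIVLVMAL
pos 24: GAC -> D; peptide=MIVLVMALD
pos 27: UAG -> STOP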